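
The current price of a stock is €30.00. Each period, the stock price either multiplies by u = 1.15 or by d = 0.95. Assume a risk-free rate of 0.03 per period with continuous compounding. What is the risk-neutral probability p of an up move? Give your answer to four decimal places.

p = 0.4023

Risk-neutral probability p = (e^0.03 − 0.95)/(1.15 − 0.95) = 0.0805/0.2000 = 0.4023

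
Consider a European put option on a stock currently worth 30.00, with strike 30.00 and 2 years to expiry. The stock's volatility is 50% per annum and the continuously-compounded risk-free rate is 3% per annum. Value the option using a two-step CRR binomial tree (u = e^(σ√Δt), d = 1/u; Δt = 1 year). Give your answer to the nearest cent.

6.29

CRR parameters: u = e^(σ√Δt) = e^(0.5·√1) = 1.6487, d = 1/u = 0.6065
Per-period rate: rΔt = 0.03·1 = 0.03, so R = e^0.03 = 1.0305
Risk-neutral probability p = (e^0.03 − 0.6065)/(1.6487 − 0.6065) = 0.4239/1.0422 = 0.4068
Terminal stock prices: S_uu = 81.55, S_ud = 30, S_dd = 11.04
Terminal payoffs (K − S): max(-51.55, 0) = 0, max(0, 0) = 0, max(18.96, 0) = 18.96
Node u (S = 49.46): V_u = e^(−0.03)·[0.4068·0.0000 + 0.5932·0.0000] = 0.0000
Node d (S = 18.2): V_d = e^(−0.03)·[0.4068·0.0000 + 0.5932·18.9636] = 10.9174
Node 0 (S = 30): V_0 = e^(−0.03)·[0.4068·0.0000 + 0.5932·10.9174] = 6.2852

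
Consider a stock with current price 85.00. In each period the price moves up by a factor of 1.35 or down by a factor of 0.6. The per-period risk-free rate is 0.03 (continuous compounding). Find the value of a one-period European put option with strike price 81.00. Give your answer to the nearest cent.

Risk-neutral probability p = (e^0.03 − 0.6)/(1.35 − 0.6) = 0.4305/0.7500 = 0.5739
Terminal stock prices: S_u = 114.8, S_d = 51
Terminal payoffs (K − S): max(-33.75, 0) = 0, max(30, 0) = 30
Node 0 (S = 85): V_0 = e^(−0.03)·[0.5739·0.0000 + 0.4261·30.0000] = 12.4041

12.40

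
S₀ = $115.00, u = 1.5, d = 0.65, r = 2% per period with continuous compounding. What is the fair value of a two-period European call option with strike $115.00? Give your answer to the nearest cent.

$26.20

Risk-neutral probability p = (e^0.02 − 0.65)/(1.5 − 0.65) = 0.3702/0.8500 = 0.4355
Terminal stock prices: S_uu = 258.8, S_ud = 112.1, S_dd = 48.59
Terminal payoffs (S − K): max(143.8, 0) = 143.8, max(-2.875, 0) = 0, max(-66.41, 0) = 0
Node u (S = 172.5): V_u = e^(−0.02)·[0.4355·143.7500 + 0.5645·0.0000] = 61.3679
Node d (S = 74.75): V_d = e^(−0.02)·[0.4355·0.0000 + 0.5645·0.0000] = 0.0000
Node 0 (S = 115): V_0 = e^(−0.02)·[0.4355·61.3679 + 0.5645·0.0000] = 26.1984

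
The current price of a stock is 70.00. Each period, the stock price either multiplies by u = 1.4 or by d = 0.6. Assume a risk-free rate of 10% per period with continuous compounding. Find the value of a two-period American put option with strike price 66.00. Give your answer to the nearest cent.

9.38

Risk-neutral probability p = (e^0.1 − 0.6)/(1.4 − 0.6) = 0.5052/0.8000 = 0.6315
Terminal stock prices: S_uu = 137.2, S_ud = 58.8, S_dd = 25.2
Terminal payoffs (K − S): max(-71.2, 0) = 0, max(7.2, 0) = 7.2, max(40.8, 0) = 40.8
Node u (S = 98): continuation = e^(−0.1)·[0.6315·0.0000 + 0.3685·7.2000] = 2.4010; exercise value = 0.0000 ≤ continuation, so V_u = 2.4010
Node d (S = 42): continuation = e^(−0.1)·[0.6315·7.2000 + 0.3685·40.8000] = 17.7193; exercise value = 24.0000 > continuation, so V_d = 24.0000 (exercise)
Node 0 (S = 70): continuation = e^(−0.1)·[0.6315·2.4010 + 0.3685·24.0000] = 9.3750; exercise value = 0.0000 ≤ continuation, so V_0 = 9.3750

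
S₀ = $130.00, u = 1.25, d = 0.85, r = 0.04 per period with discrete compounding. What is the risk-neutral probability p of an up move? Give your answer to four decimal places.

p = 0.4750

Risk-neutral probability p = (1 + 0.04 − 0.85)/(1.25 − 0.85) = 0.1900/0.4000 = 0.4750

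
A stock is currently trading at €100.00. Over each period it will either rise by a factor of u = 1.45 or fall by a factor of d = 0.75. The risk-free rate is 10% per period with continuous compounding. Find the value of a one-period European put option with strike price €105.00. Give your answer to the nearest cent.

Risk-neutral probability p = (e^0.1 − 0.75)/(1.45 − 0.75) = 0.3552/0.7000 = 0.5074
Terminal stock prices: S_u = 145, S_d = 75
Terminal payoffs (K − S): max(-40, 0) = 0, max(30, 0) = 30
Node 0 (S = 100): V_0 = e^(−0.1)·[0.5074·0.0000 + 0.4926·30.0000] = 13.3720

€13.37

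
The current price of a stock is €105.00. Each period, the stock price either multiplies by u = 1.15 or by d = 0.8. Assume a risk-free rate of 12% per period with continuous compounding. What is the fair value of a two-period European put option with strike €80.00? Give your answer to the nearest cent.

Risk-neutral probability p = (e^0.12 − 0.8)/(1.15 − 0.8) = 0.3275/0.3500 = 0.9357
Terminal stock prices: S_uu = 138.9, S_ud = 96.6, S_dd = 67.2
Terminal payoffs (K − S): max(-58.86, 0) = 0, max(-16.6, 0) = 0, max(12.8, 0) = 12.8
Node u (S = 120.7): V_u = e^(−0.12)·[0.9357·0.0000 + 0.0643·0.0000] = 0.0000
Node d (S = 84): V_d = e^(−0.12)·[0.9357·0.0000 + 0.0643·12.8000] = 0.7299
Node 0 (S = 105): V_0 = e^(−0.12)·[0.9357·0.0000 + 0.0643·0.7299] = 0.0416

€0.04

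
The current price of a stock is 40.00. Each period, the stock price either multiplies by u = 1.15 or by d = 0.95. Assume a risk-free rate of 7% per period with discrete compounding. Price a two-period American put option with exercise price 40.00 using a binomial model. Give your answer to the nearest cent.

Risk-neutral probability p = (1 + 0.07 − 0.95)/(1.15 − 0.95) = 0.1200/0.2000 = 0.6000
Terminal stock prices: S_uu = 52.9, S_ud = 43.7, S_dd = 36.1
Terminal payoffs (K − S): max(-12.9, 0) = 0, max(-3.7, 0) = 0, max(3.9, 0) = 3.9
Node u (S = 46): continuation = 1/1.07·[0.6000·0.0000 + 0.4000·0.0000] = 0.0000; exercise value = 0.0000 ≤ continuation, so V_u = 0.0000
Node d (S = 38): continuation = 1/1.07·[0.6000·0.0000 + 0.4000·3.9000] = 1.4579; exercise value = 2.0000 > continuation, so V_d = 2.0000 (exercise)
Node 0 (S = 40): continuation = 1/1.07·[0.6000·0.0000 + 0.4000·2.0000] = 0.7477; exercise value = 0.0000 ≤ continuation, so V_0 = 0.7477

0.75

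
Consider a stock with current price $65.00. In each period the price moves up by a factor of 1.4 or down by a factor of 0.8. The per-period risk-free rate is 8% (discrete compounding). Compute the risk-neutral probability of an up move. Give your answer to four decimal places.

Risk-neutral probability p = (1 + 0.08 − 0.8)/(1.4 − 0.8) = 0.2800/0.6000 = 0.4667

p = 0.4667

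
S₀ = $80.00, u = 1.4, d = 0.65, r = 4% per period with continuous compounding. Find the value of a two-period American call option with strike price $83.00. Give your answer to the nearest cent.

$18.50

Risk-neutral probability p = (e^0.04 − 0.65)/(1.4 − 0.65) = 0.3908/0.7500 = 0.5211
Terminal stock prices: S_uu = 156.8, S_ud = 72.8, S_dd = 33.8
Terminal payoffs (S − K): max(73.8, 0) = 73.8, max(-10.2, 0) = 0, max(-49.2, 0) = 0
Node u (S = 112): continuation = e^(−0.04)·[0.5211·73.8000 + 0.4789·0.0000] = 36.9479; exercise value = 29.0000 ≤ continuation, so V_u = 36.9479
Node d (S = 52): continuation = e^(−0.04)·[0.5211·0.0000 + 0.4789·0.0000] = 0.0000; exercise value = 0.0000 ≤ continuation, so V_d = 0.0000
Node 0 (S = 80): continuation = e^(−0.04)·[0.5211·36.9479 + 0.4789·0.0000] = 18.4979; exercise value = 0.0000 ≤ continuation, so V_0 = 18.4979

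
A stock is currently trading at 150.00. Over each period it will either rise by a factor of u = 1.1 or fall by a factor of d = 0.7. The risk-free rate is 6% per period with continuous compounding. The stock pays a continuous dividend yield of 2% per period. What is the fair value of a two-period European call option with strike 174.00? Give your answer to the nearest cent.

Per-period risk-free factor R = e^0.06 = 1.0618; dividend-adjusted growth = e^(0.06−0.02) = 1.0408.
Risk-neutral probability p = (1.0408 − 0.7)/(1.1 − 0.7) = 0.3408/0.4000 = 0.8520
Terminal stock prices: S_uu = 181.5, S_ud = 115.5, S_dd = 73.5
Terminal payoffs (S − K): max(7.5, 0) = 7.5, max(-58.5, 0) = 0, max(-100.5, 0) = 0
Node u (S = 165): V_u = e^(−0.06)·[0.8520·7.5000 + 0.1480·0.0000] = 6.0181
Node d (S = 105): V_d = e^(−0.06)·[0.8520·0.0000 + 0.1480·0.0000] = 0.0000
Node 0 (S = 150): V_0 = e^(−0.06)·[0.8520·6.0181 + 0.1480·0.0000] = 4.8289

4.83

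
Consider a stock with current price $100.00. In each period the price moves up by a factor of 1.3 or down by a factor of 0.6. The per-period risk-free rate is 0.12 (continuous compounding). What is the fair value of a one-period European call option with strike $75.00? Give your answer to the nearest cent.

$36.76

Risk-neutral probability p = (e^0.12 − 0.6)/(1.3 − 0.6) = 0.5275/0.7000 = 0.7536
Terminal stock prices: S_u = 130, S_d = 60
Terminal payoffs (S − K): max(55, 0) = 55, max(-15, 0) = 0
Node 0 (S = 100): V_0 = e^(−0.12)·[0.7536·55.0000 + 0.2464·0.0000] = 36.7595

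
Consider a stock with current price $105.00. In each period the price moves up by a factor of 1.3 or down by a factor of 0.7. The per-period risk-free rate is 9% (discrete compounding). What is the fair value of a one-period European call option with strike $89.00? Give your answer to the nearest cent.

$28.33

Risk-neutral probability p = (1 + 0.09 − 0.7)/(1.3 − 0.7) = 0.3900/0.6000 = 0.6500
Terminal stock prices: S_u = 136.5, S_d = 73.5
Terminal payoffs (S − K): max(47.5, 0) = 47.5, max(-15.5, 0) = 0
Node 0 (S = 105): V_0 = 1/1.09·[0.6500·47.5000 + 0.3500·0.0000] = 28.3257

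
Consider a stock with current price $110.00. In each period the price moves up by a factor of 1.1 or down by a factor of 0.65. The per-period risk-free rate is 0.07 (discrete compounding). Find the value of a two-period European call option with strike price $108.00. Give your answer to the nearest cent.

Risk-neutral probability p = (1 + 0.07 − 0.65)/(1.1 − 0.65) = 0.4200/0.4500 = 0.9333
Terminal stock prices: S_uu = 133.1, S_ud = 78.65, S_dd = 46.48
Terminal payoffs (S − K): max(25.1, 0) = 25.1, max(-29.35, 0) = 0, max(-61.52, 0) = 0
Node u (S = 121): V_u = 1/1.07·[0.9333·25.1000 + 0.0667·0.0000] = 21.8941
Node d (S = 71.5): V_d = 1/1.07·[0.9333·0.0000 + 0.0667·0.0000] = 0.0000
Node 0 (S = 110): V_0 = 1/1.07·[0.9333·21.8941 + 0.0667·0.0000] = 19.0976

$19.10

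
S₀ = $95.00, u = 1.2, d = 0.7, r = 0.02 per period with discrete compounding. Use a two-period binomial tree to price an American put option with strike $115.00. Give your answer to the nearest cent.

$24.91

Risk-neutral probability p = (1 + 0.02 − 0.7)/(1.2 − 0.7) = 0.3200/0.5000 = 0.6400
Terminal stock prices: S_uu = 136.8, S_ud = 79.8, S_dd = 46.55
Terminal payoffs (K − S): max(-21.8, 0) = 0, max(35.2, 0) = 35.2, max(68.45, 0) = 68.45
Node u (S = 114): continuation = 1/1.02·[0.6400·0.0000 + 0.3600·35.2000] = 12.4235; exercise value = 1.0000 ≤ continuation, so V_u = 12.4235
Node d (S = 66.5): continuation = 1/1.02·[0.6400·35.2000 + 0.3600·68.4500] = 46.2451; exercise value = 48.5000 > continuation, so V_d = 48.5000 (exercise)
Node 0 (S = 95): continuation = 1/1.02·[0.6400·12.4235 + 0.3600·48.5000] = 24.9128; exercise value = 20.0000 ≤ continuation, so V_0 = 24.9128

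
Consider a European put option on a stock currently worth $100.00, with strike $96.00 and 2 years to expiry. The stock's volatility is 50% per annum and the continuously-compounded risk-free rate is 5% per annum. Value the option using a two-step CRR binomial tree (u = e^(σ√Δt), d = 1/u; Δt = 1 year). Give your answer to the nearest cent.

CRR parameters: u = e^(σ√Δt) = e^(0.5·√1) = 1.6487, d = 1/u = 0.6065
Per-period rate: rΔt = 0.05·1 = 0.05, so R = e^0.05 = 1.0513
Risk-neutral probability p = (e^0.05 − 0.6065)/(1.6487 − 0.6065) = 0.4447/1.0422 = 0.4267
Terminal stock prices: S_uu = 271.8, S_ud = 100, S_dd = 36.79
Terminal payoffs (K − S): max(-175.8, 0) = 0, max(-4, 0) = 0, max(59.21, 0) = 59.21
Node u (S = 164.9): V_u = e^(−0.05)·[0.4267·0.0000 + 0.5733·0.0000] = 0.0000
Node d (S = 60.65): V_d = e^(−0.05)·[0.4267·0.0000 + 0.5733·59.2121] = 32.2887
Node 0 (S = 100): V_0 = e^(−0.05)·[0.4267·0.0000 + 0.5733·32.2887] = 17.6072

$17.61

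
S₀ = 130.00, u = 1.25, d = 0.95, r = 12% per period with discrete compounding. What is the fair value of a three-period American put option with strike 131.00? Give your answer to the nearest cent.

Risk-neutral probability p = (1 + 0.12 − 0.95)/(1.25 − 0.95) = 0.1700/0.3000 = 0.5667
Terminal stock prices: S_uuu = 253.9, S_uud = 193, S_udd = 146.7, S_ddd = 111.5
Terminal payoffs (K − S): max(-122.9, 0) = 0, max(-61.97, 0) = 0, max(-15.66, 0) = 0, max(19.54, 0) = 19.54
Node uu (S = 203.1): continuation = 1/1.12·[0.5667·0.0000 + 0.4333·0.0000] = 0.0000; exercise value = 0.0000 ≤ continuation, so V_uu = 0.0000
Node ud (S = 154.4): continuation = 1/1.12·[0.5667·0.0000 + 0.4333·0.0000] = 0.0000; exercise value = 0.0000 ≤ continuation, so V_ud = 0.0000
Node dd (S = 117.3): continuation = 1/1.12·[0.5667·0.0000 + 0.4333·19.5413] = 7.5606; exercise value = 13.6750 > continuation, so V_dd = 13.6750 (exercise)
Node u (S = 162.5): continuation = 1/1.12·[0.5667·0.0000 + 0.4333·0.0000] = 0.0000; exercise value = 0.0000 ≤ continuation, so V_u = 0.0000
Node d (S = 123.5): continuation = 1/1.12·[0.5667·0.0000 + 0.4333·13.6750] = 5.2909; exercise value = 7.5000 > continuation, so V_d = 7.5000 (exercise)
Node 0 (S = 130): continuation = 1/1.12·[0.5667·0.0000 + 0.4333·7.5000] = 2.9018; exercise value = 1.0000 ≤ continuation, so V_0 = 2.9018

2.90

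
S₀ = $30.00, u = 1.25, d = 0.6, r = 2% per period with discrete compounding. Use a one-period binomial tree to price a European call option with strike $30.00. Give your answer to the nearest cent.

$4.75

Risk-neutral probability p = (1 + 0.02 − 0.6)/(1.25 − 0.6) = 0.4200/0.6500 = 0.6462
Terminal stock prices: S_u = 37.5, S_d = 18
Terminal payoffs (S − K): max(7.5, 0) = 7.5, max(-12, 0) = 0
Node 0 (S = 30): V_0 = 1/1.02·[0.6462·7.5000 + 0.3538·0.0000] = 4.7511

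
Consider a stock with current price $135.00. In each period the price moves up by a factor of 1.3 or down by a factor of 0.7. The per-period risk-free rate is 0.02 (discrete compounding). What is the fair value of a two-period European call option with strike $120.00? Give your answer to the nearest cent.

Risk-neutral probability p = (1 + 0.02 − 0.7)/(1.3 − 0.7) = 0.3200/0.6000 = 0.5333
Terminal stock prices: S_uu = 228.2, S_ud = 122.8, S_dd = 66.15
Terminal payoffs (S − K): max(108.2, 0) = 108.2, max(2.85, 0) = 2.85, max(-53.85, 0) = 0
Node u (S = 175.5): V_u = 1/1.02·[0.5333·108.1500 + 0.4667·2.8500] = 57.8529
Node d (S = 94.5): V_d = 1/1.02·[0.5333·2.8500 + 0.4667·0.0000] = 1.4902
Node 0 (S = 135): V_0 = 1/1.02·[0.5333·57.8529 + 0.4667·1.4902] = 30.9317

$30.93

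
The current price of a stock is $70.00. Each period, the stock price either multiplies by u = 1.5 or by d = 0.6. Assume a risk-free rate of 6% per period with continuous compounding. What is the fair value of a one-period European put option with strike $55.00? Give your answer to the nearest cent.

Risk-neutral probability p = (e^0.06 − 0.6)/(1.5 − 0.6) = 0.4618/0.9000 = 0.5132
Terminal stock prices: S_u = 105, S_d = 42
Terminal payoffs (K − S): max(-50, 0) = 0, max(13, 0) = 13
Node 0 (S = 70): V_0 = e^(−0.06)·[0.5132·0.0000 + 0.4868·13.0000] = 5.9605

$5.96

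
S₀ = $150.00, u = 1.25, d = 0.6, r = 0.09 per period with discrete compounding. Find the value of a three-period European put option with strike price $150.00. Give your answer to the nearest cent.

$13.12

Risk-neutral probability p = (1 + 0.09 − 0.6)/(1.25 − 0.6) = 0.4900/0.6500 = 0.7538
Terminal stock prices: S_uuu = 293, S_uud = 140.6, S_udd = 67.5, S_ddd = 32.4
Terminal payoffs (K − S): max(-143, 0) = 0, max(9.375, 0) = 9.375, max(82.5, 0) = 82.5, max(117.6, 0) = 117.6
Node uu (S = 234.4): V_uu = 1/1.09·[0.7538·0.0000 + 0.2462·9.3750] = 2.1171
Node ud (S = 112.5): V_ud = 1/1.09·[0.7538·9.3750 + 0.2462·82.5000] = 25.1147
Node dd (S = 54): V_dd = 1/1.09·[0.7538·82.5000 + 0.2462·117.6000] = 83.6147
Node u (S = 187.5): V_u = 1/1.09·[0.7538·2.1171 + 0.2462·25.1147] = 7.1359
Node d (S = 90): V_d = 1/1.09·[0.7538·25.1147 + 0.2462·83.6147] = 36.2520
Node 0 (S = 150): V_0 = 1/1.09·[0.7538·7.1359 + 0.2462·36.2520] = 13.1219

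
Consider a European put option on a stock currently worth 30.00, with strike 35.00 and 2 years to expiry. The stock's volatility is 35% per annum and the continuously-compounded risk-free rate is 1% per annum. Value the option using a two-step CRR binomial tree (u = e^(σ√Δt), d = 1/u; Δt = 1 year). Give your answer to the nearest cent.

CRR parameters: u = e^(σ√Δt) = e^(0.35·√1) = 1.4191, d = 1/u = 0.7047
Per-period rate: rΔt = 0.01·1 = 0.01, so R = e^0.01 = 1.0101
Risk-neutral probability p = (e^0.01 − 0.7047)/(1.4191 − 0.7047) = 0.3054/0.7144 = 0.4275
Terminal stock prices: S_uu = 60.41, S_ud = 30, S_dd = 14.9
Terminal payoffs (K − S): max(-25.41, 0) = 0, max(5, 0) = 5, max(20.1, 0) = 20.1
Node u (S = 42.57): V_u = e^(−0.01)·[0.4275·0.0000 + 0.5725·5.0000] = 2.8343
Node d (S = 21.14): V_d = e^(−0.01)·[0.4275·5.0000 + 0.5725·20.1024] = 13.5111
Node 0 (S = 30): V_0 = e^(−0.01)·[0.4275·2.8343 + 0.5725·13.5111] = 8.8583

8.86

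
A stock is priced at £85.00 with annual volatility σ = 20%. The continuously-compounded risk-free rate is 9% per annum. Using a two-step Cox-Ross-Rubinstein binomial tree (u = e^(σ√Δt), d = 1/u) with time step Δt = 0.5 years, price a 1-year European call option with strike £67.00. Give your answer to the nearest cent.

£24.14

CRR parameters: u = e^(σ√Δt) = e^(0.2·√0.5) = 1.1519, d = 1/u = 0.8681
Per-period rate: rΔt = 0.09·0.5 = 0.045, so R = e^0.045 = 1.0460
Risk-neutral probability p = (e^0.045 − 0.8681)/(1.1519 − 0.8681) = 0.1779/0.2838 = 0.6269
Terminal stock prices: S_uu = 112.8, S_ud = 85, S_dd = 64.06
Terminal payoffs (S − K): max(45.79, 0) = 45.79, max(18, 0) = 18, max(-2.941, 0) = 0
Node u (S = 97.91): V_u = e^(−0.045)·[0.6269·45.7862 + 0.3731·18.0000] = 33.8605
Node d (S = 73.79): V_d = e^(−0.045)·[0.6269·18.0000 + 0.3731·0.0000] = 10.7876
Node 0 (S = 85): V_0 = e^(−0.045)·[0.6269·33.8605 + 0.3731·10.7876] = 24.1407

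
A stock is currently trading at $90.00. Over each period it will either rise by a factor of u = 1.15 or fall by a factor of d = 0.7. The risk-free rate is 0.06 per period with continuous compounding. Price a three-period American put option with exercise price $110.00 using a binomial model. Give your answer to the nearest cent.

Risk-neutral probability p = (e^0.06 − 0.7)/(1.15 − 0.7) = 0.3618/0.4500 = 0.8041
Terminal stock prices: S_uuu = 136.9, S_uud = 83.32, S_udd = 50.71, S_ddd = 30.87
Terminal payoffs (K − S): max(-26.88, 0) = 0, max(26.68, 0) = 26.68, max(59.29, 0) = 59.29, max(79.13, 0) = 79.13
Node uu (S = 119): continuation = e^(−0.06)·[0.8041·0.0000 + 0.1959·26.6825] = 4.9232; exercise value = 0.0000 ≤ continuation, so V_uu = 4.9232
Node ud (S = 72.45): continuation = e^(−0.06)·[0.8041·26.6825 + 0.1959·59.2850] = 31.1441; exercise value = 37.5500 > continuation, so V_ud = 37.5500 (exercise)
Node dd (S = 44.1): continuation = e^(−0.06)·[0.8041·59.2850 + 0.1959·79.1300] = 59.4941; exercise value = 65.9000 > continuation, so V_dd = 65.9000 (exercise)
Node u (S = 103.5): continuation = e^(−0.06)·[0.8041·4.9232 + 0.1959·37.5500] = 10.6564; exercise value = 6.5000 ≤ continuation, so V_u = 10.6564
Node d (S = 63): continuation = e^(−0.06)·[0.8041·37.5500 + 0.1959·65.9000] = 40.5941; exercise value = 47.0000 > continuation, so V_d = 47.0000 (exercise)
Node 0 (S = 90): continuation = e^(−0.06)·[0.8041·10.6564 + 0.1959·47.0000] = 16.7416; exercise value = 20.0000 > continuation, so V_0 = 20.0000 (exercise)

$20.00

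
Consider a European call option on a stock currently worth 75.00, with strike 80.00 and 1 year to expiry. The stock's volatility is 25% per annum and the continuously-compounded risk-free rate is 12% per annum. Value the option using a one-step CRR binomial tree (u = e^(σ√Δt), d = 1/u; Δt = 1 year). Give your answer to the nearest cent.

9.98

CRR parameters: u = e^(σ√Δt) = e^(0.25·√1) = 1.2840, d = 1/u = 0.7788
Per-period rate: rΔt = 0.12·1 = 0.12, so R = e^0.12 = 1.1275
Risk-neutral probability p = (e^0.12 − 0.7788)/(1.2840 − 0.7788) = 0.3487/0.5052 = 0.6902
Terminal stock prices: S_u = 96.3, S_d = 58.41
Terminal payoffs (S − K): max(16.3, 0) = 16.3, max(-21.59, 0) = 0
Node 0 (S = 75): V_0 = e^(−0.12)·[0.6902·16.3019 + 0.3098·0.0000] = 9.9790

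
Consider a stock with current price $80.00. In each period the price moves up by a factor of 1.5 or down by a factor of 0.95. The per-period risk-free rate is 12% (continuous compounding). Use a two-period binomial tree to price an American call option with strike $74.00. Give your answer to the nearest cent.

Risk-neutral probability p = (e^0.12 − 0.95)/(1.5 − 0.95) = 0.1775/0.5500 = 0.3227
Terminal stock prices: S_uu = 180, S_ud = 114, S_dd = 72.2
Terminal payoffs (S − K): max(106, 0) = 106, max(40, 0) = 40, max(-1.8, 0) = 0
Node u (S = 120): continuation = e^(−0.12)·[0.3227·106.0000 + 0.6773·40.0000] = 54.3679; exercise value = 46.0000 ≤ continuation, so V_u = 54.3679
Node d (S = 76): continuation = e^(−0.12)·[0.3227·40.0000 + 0.6773·0.0000] = 11.4491; exercise value = 2.0000 ≤ continuation, so V_d = 11.4491
Node 0 (S = 80): continuation = e^(−0.12)·[0.3227·54.3679 + 0.6773·11.4491] = 22.4390; exercise value = 6.0000 ≤ continuation, so V_0 = 22.4390

$22.44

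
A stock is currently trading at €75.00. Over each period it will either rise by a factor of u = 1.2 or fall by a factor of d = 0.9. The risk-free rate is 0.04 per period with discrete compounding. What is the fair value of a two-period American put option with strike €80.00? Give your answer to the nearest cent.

€6.41

Risk-neutral probability p = (1 + 0.04 − 0.9)/(1.2 − 0.9) = 0.1400/0.3000 = 0.4667
Terminal stock prices: S_uu = 108, S_ud = 81, S_dd = 60.75
Terminal payoffs (K − S): max(-28, 0) = 0, max(-1, 0) = 0, max(19.25, 0) = 19.25
Node u (S = 90): continuation = 1/1.04·[0.4667·0.0000 + 0.5333·0.0000] = 0.0000; exercise value = 0.0000 ≤ continuation, so V_u = 0.0000
Node d (S = 67.5): continuation = 1/1.04·[0.4667·0.0000 + 0.5333·19.2500] = 9.8718; exercise value = 12.5000 > continuation, so V_d = 12.5000 (exercise)
Node 0 (S = 75): continuation = 1/1.04·[0.4667·0.0000 + 0.5333·12.5000] = 6.4103; exercise value = 5.0000 ≤ continuation, so V_0 = 6.4103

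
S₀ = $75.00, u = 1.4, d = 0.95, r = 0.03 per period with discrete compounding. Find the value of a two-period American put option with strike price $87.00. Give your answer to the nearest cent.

$12.57

Risk-neutral probability p = (1 + 0.03 − 0.95)/(1.4 − 0.95) = 0.0800/0.4500 = 0.1778
Terminal stock prices: S_uu = 147, S_ud = 99.75, S_dd = 67.69
Terminal payoffs (K − S): max(-60, 0) = 0, max(-12.75, 0) = 0, max(19.31, 0) = 19.31
Node u (S = 105): continuation = 1/1.03·[0.1778·0.0000 + 0.8222·0.0000] = 0.0000; exercise value = 0.0000 ≤ continuation, so V_u = 0.0000
Node d (S = 71.25): continuation = 1/1.03·[0.1778·0.0000 + 0.8222·19.3125] = 15.4167; exercise value = 15.7500 > continuation, so V_d = 15.7500 (exercise)
Node 0 (S = 75): continuation = 1/1.03·[0.1778·0.0000 + 0.8222·15.7500] = 12.5728; exercise value = 12.0000 ≤ continuation, so V_0 = 12.5728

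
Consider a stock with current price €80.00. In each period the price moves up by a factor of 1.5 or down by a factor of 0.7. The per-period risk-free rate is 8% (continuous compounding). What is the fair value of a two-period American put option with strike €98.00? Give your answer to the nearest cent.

€23.17

Risk-neutral probability p = (e^0.08 − 0.7)/(1.5 − 0.7) = 0.3833/0.8000 = 0.4791
Terminal stock prices: S_uu = 180, S_ud = 84, S_dd = 39.2
Terminal payoffs (K − S): max(-82, 0) = 0, max(14, 0) = 14, max(58.8, 0) = 58.8
Node u (S = 120): continuation = e^(−0.08)·[0.4791·0.0000 + 0.5209·14.0000] = 6.7318; exercise value = 0.0000 ≤ continuation, so V_u = 6.7318
Node d (S = 56): continuation = e^(−0.08)·[0.4791·14.0000 + 0.5209·58.8000] = 34.4654; exercise value = 42.0000 > continuation, so V_d = 42.0000 (exercise)
Node 0 (S = 80): continuation = e^(−0.08)·[0.4791·6.7318 + 0.5209·42.0000] = 23.1727; exercise value = 18.0000 ≤ continuation, so V_0 = 23.1727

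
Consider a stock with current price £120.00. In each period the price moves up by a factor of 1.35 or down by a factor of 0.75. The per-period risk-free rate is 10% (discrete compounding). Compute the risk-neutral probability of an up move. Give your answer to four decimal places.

p = 0.5833

Risk-neutral probability p = (1 + 0.1 − 0.75)/(1.35 − 0.75) = 0.3500/0.6000 = 0.5833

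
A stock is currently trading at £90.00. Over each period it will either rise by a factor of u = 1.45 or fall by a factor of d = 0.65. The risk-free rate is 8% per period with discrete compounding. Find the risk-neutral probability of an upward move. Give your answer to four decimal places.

p = 0.5375

Risk-neutral probability p = (1 + 0.08 − 0.65)/(1.45 − 0.65) = 0.4300/0.8000 = 0.5375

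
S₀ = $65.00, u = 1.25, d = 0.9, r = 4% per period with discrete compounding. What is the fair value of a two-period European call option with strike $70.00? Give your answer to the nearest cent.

$6.06

Risk-neutral probability p = (1 + 0.04 − 0.9)/(1.25 − 0.9) = 0.1400/0.3500 = 0.4000
Terminal stock prices: S_uu = 101.6, S_ud = 73.12, S_dd = 52.65
Terminal payoffs (S − K): max(31.56, 0) = 31.56, max(3.125, 0) = 3.125, max(-17.35, 0) = 0
Node u (S = 81.25): V_u = 1/1.04·[0.4000·31.5625 + 0.6000·3.1250] = 13.9423
Node d (S = 58.5): V_d = 1/1.04·[0.4000·3.1250 + 0.6000·0.0000] = 1.2019
Node 0 (S = 65): V_0 = 1/1.04·[0.4000·13.9423 + 0.6000·1.2019] = 6.0558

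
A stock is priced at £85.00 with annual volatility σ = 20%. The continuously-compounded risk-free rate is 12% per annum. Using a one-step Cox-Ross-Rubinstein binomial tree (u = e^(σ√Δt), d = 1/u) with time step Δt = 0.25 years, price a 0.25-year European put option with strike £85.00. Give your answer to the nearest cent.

£2.93

CRR parameters: u = e^(σ√Δt) = e^(0.2·√0.25) = 1.1052, d = 1/u = 0.9048
Per-period rate: rΔt = 0.12·0.25 = 0.03, so R = e^0.03 = 1.0305
Risk-neutral probability p = (e^0.03 − 0.9048)/(1.1052 − 0.9048) = 0.1256/0.2003 = 0.6270
Terminal stock prices: S_u = 93.94, S_d = 76.91
Terminal payoffs (K − S): max(-8.94, 0) = 0, max(8.089, 0) = 8.089
Node 0 (S = 85): V_0 = e^(−0.03)·[0.6270·0.0000 + 0.3730·8.0888] = 2.9276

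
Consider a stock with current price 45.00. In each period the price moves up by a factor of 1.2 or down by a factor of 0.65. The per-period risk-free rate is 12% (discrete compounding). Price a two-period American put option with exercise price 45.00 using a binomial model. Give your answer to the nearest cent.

3.03

Risk-neutral probability p = (1 + 0.12 − 0.65)/(1.2 − 0.65) = 0.4700/0.5500 = 0.8545
Terminal stock prices: S_uu = 64.8, S_ud = 35.1, S_dd = 19.01
Terminal payoffs (K − S): max(-19.8, 0) = 0, max(9.9, 0) = 9.9, max(25.99, 0) = 25.99
Node u (S = 54): continuation = 1/1.12·[0.8545·0.0000 + 0.1455·9.9000] = 1.2857; exercise value = 0.0000 ≤ continuation, so V_u = 1.2857
Node d (S = 29.25): continuation = 1/1.12·[0.8545·9.9000 + 0.1455·25.9875] = 10.9286; exercise value = 15.7500 > continuation, so V_d = 15.7500 (exercise)
Node 0 (S = 45): continuation = 1/1.12·[0.8545·1.2857 + 0.1455·15.7500] = 3.0264; exercise value = 0.0000 ≤ continuation, so V_0 = 3.0264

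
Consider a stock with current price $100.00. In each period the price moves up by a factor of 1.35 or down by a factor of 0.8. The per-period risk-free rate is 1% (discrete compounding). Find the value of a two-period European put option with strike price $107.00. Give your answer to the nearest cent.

Risk-neutral probability p = (1 + 0.01 − 0.8)/(1.35 − 0.8) = 0.2100/0.5500 = 0.3818
Terminal stock prices: S_uu = 182.3, S_ud = 108, S_dd = 64
Terminal payoffs (K − S): max(-75.25, 0) = 0, max(-1, 0) = 0, max(43, 0) = 43
Node u (S = 135): V_u = 1/1.01·[0.3818·0.0000 + 0.6182·0.0000] = 0.0000
Node d (S = 80): V_d = 1/1.01·[0.3818·0.0000 + 0.6182·43.0000] = 26.3186
Node 0 (S = 100): V_0 = 1/1.01·[0.3818·0.0000 + 0.6182·26.3186] = 16.1086

$16.11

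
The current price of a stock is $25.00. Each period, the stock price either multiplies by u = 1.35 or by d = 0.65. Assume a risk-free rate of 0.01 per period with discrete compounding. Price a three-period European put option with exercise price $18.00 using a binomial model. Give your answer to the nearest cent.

$2.56

Risk-neutral probability p = (1 + 0.01 − 0.65)/(1.35 − 0.65) = 0.3600/0.7000 = 0.5143
Terminal stock prices: S_uuu = 61.51, S_uud = 29.62, S_udd = 14.26, S_ddd = 6.866
Terminal payoffs (K − S): max(-43.51, 0) = 0, max(-11.62, 0) = 0, max(3.741, 0) = 3.741, max(11.13, 0) = 11.13
Node uu (S = 45.56): V_uu = 1/1.01·[0.5143·0.0000 + 0.4857·0.0000] = 0.0000
Node ud (S = 21.94): V_ud = 1/1.01·[0.5143·0.0000 + 0.4857·3.7406] = 1.7989
Node dd (S = 10.56): V_dd = 1/1.01·[0.5143·3.7406 + 0.4857·11.1344] = 7.2593
Node u (S = 33.75): V_u = 1/1.01·[0.5143·0.0000 + 0.4857·1.7989] = 0.8651
Node d (S = 16.25): V_d = 1/1.01·[0.5143·1.7989 + 0.4857·7.2593] = 4.4070
Node 0 (S = 25): V_0 = 1/1.01·[0.5143·0.8651 + 0.4857·4.4070] = 2.5599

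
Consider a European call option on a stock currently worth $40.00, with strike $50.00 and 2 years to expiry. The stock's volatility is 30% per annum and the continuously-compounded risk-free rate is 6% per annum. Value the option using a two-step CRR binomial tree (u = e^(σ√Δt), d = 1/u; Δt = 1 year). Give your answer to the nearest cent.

$5.64

CRR parameters: u = e^(σ√Δt) = e^(0.3·√1) = 1.3499, d = 1/u = 0.7408
Per-period rate: rΔt = 0.06·1 = 0.06, so R = e^0.06 = 1.0618
Risk-neutral probability p = (e^0.06 − 0.7408)/(1.3499 − 0.7408) = 0.3210/0.6090 = 0.5271
Terminal stock prices: S_uu = 72.88, S_ud = 40, S_dd = 21.95
Terminal payoffs (S − K): max(22.88, 0) = 22.88, max(-10, 0) = 0, max(-28.05, 0) = 0
Node u (S = 53.99): V_u = e^(−0.06)·[0.5271·22.8848 + 0.4729·0.0000] = 11.3598
Node d (S = 29.63): V_d = e^(−0.06)·[0.5271·0.0000 + 0.4729·0.0000] = 0.0000
Node 0 (S = 40): V_0 = e^(−0.06)·[0.5271·11.3598 + 0.4729·0.0000] = 5.6389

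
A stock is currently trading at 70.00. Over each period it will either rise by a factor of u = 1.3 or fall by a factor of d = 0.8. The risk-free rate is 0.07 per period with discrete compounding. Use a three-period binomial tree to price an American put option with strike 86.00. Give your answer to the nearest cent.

16.00

Risk-neutral probability p = (1 + 0.07 − 0.8)/(1.3 − 0.8) = 0.2700/0.5000 = 0.5400
Terminal stock prices: S_uuu = 153.8, S_uud = 94.64, S_udd = 58.24, S_ddd = 35.84
Terminal payoffs (K − S): max(-67.79, 0) = 0, max(-8.64, 0) = 0, max(27.76, 0) = 27.76, max(50.16, 0) = 50.16
Node uu (S = 118.3): continuation = 1/1.07·[0.5400·0.0000 + 0.4600·0.0000] = 0.0000; exercise value = 0.0000 ≤ continuation, so V_uu = 0.0000
Node ud (S = 72.8): continuation = 1/1.07·[0.5400·0.0000 + 0.4600·27.7600] = 11.9342; exercise value = 13.2000 > continuation, so V_ud = 13.2000 (exercise)
Node dd (S = 44.8): continuation = 1/1.07·[0.5400·27.7600 + 0.4600·50.1600] = 35.5738; exercise value = 41.2000 > continuation, so V_dd = 41.2000 (exercise)
Node u (S = 91): continuation = 1/1.07·[0.5400·0.0000 + 0.4600·13.2000] = 5.6748; exercise value = 0.0000 ≤ continuation, so V_u = 5.6748
Node d (S = 56): continuation = 1/1.07·[0.5400·13.2000 + 0.4600·41.2000] = 24.3738; exercise value = 30.0000 > continuation, so V_d = 30.0000 (exercise)
Node 0 (S = 70): continuation = 1/1.07·[0.5400·5.6748 + 0.4600·30.0000] = 15.7611; exercise value = 16.0000 > continuation, so V_0 = 16.0000 (exercise)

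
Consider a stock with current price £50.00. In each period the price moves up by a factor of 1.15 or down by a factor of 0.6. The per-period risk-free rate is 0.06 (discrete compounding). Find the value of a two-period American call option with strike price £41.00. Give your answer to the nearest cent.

Risk-neutral probability p = (1 + 0.06 − 0.6)/(1.15 − 0.6) = 0.4600/0.5500 = 0.8364
Terminal stock prices: S_uu = 66.12, S_ud = 34.5, S_dd = 18
Terminal payoffs (S − K): max(25.12, 0) = 25.12, max(-6.5, 0) = 0, max(-23, 0) = 0
Node u (S = 57.5): continuation = 1/1.06·[0.8364·25.1250 + 0.1636·0.0000] = 19.8242; exercise value = 16.5000 ≤ continuation, so V_u = 19.8242
Node d (S = 30): continuation = 1/1.06·[0.8364·0.0000 + 0.1636·0.0000] = 0.0000; exercise value = 0.0000 ≤ continuation, so V_d = 0.0000
Node 0 (S = 50): continuation = 1/1.06·[0.8364·19.8242 + 0.1636·0.0000] = 15.6417; exercise value = 9.0000 ≤ continuation, so V_0 = 15.6417

£15.64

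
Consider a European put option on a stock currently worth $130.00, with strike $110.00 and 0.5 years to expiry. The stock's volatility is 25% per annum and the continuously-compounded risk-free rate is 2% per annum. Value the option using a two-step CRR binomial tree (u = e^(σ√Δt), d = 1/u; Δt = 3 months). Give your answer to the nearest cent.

$2.27

CRR parameters: u = e^(σ√Δt) = e^(0.25·√0.25) = 1.1331, d = 1/u = 0.8825
Per-period rate: rΔt = 0.02·0.25 = 0.005, so R = e^0.005 = 1.0050
Risk-neutral probability p = (e^0.005 − 0.8825)/(1.1331 − 0.8825) = 0.1225/0.2507 = 0.4888
Terminal stock prices: S_uu = 166.9, S_ud = 130, S_dd = 101.2
Terminal payoffs (K − S): max(-56.92, 0) = 0, max(-20, 0) = 0, max(8.756, 0) = 8.756
Node u (S = 147.3): V_u = e^(−0.005)·[0.4888·0.0000 + 0.5112·0.0000] = 0.0000
Node d (S = 114.7): V_d = e^(−0.005)·[0.4888·0.0000 + 0.5112·8.7559] = 4.4538
Node 0 (S = 130): V_0 = e^(−0.005)·[0.4888·0.0000 + 0.5112·4.4538] = 2.2655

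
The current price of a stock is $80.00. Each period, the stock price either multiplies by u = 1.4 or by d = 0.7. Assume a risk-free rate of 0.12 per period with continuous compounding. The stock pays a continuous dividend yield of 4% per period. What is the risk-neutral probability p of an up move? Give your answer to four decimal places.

Per-period risk-free factor R = e^0.12 = 1.1275; dividend-adjusted growth = e^(0.12−0.04) = 1.0833.
Risk-neutral probability p = (1.0833 − 0.7)/(1.4 − 0.7) = 0.3833/0.7000 = 0.5476

p = 0.5476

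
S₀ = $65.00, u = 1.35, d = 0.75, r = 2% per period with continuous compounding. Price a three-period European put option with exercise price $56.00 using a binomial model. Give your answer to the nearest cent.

$7.02

Risk-neutral probability p = (e^0.02 − 0.75)/(1.35 − 0.75) = 0.2702/0.6000 = 0.4503
Terminal stock prices: S_uuu = 159.9, S_uud = 88.85, S_udd = 49.36, S_ddd = 27.42
Terminal payoffs (K − S): max(-103.9, 0) = 0, max(-32.85, 0) = 0, max(6.641, 0) = 6.641, max(28.58, 0) = 28.58
Node uu (S = 118.5): V_uu = e^(−0.02)·[0.4503·0.0000 + 0.5497·0.0000] = 0.0000
Node ud (S = 65.81): V_ud = e^(−0.02)·[0.4503·0.0000 + 0.5497·6.6406] = 3.5778
Node dd (S = 36.56): V_dd = e^(−0.02)·[0.4503·6.6406 + 0.5497·28.5781] = 18.3286
Node u (S = 87.75): V_u = e^(−0.02)·[0.4503·0.0000 + 0.5497·3.5778] = 1.9277
Node d (S = 48.75): V_d = e^(−0.02)·[0.4503·3.5778 + 0.5497·18.3286] = 11.4544
Node 0 (S = 65): V_0 = e^(−0.02)·[0.4503·1.9277 + 0.5497·11.4544] = 7.0223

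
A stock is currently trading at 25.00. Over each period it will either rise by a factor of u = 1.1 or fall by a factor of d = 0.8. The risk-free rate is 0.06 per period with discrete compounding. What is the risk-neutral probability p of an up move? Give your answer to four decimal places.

Risk-neutral probability p = (1 + 0.06 − 0.8)/(1.1 − 0.8) = 0.2600/0.3000 = 0.8667

p = 0.8667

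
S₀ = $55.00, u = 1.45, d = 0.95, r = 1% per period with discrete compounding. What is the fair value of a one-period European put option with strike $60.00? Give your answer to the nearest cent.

Risk-neutral probability p = (1 + 0.01 − 0.95)/(1.45 − 0.95) = 0.0600/0.5000 = 0.1200
Terminal stock prices: S_u = 79.75, S_d = 52.25
Terminal payoffs (K − S): max(-19.75, 0) = 0, max(7.75, 0) = 7.75
Node 0 (S = 55): V_0 = 1/1.01·[0.1200·0.0000 + 0.8800·7.7500] = 6.7525

$6.75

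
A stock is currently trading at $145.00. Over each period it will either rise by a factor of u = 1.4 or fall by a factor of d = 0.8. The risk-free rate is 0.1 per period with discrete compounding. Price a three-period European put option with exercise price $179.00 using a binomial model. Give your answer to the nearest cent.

$23.67

Risk-neutral probability p = (1 + 0.1 − 0.8)/(1.4 − 0.8) = 0.3000/0.6000 = 0.5000
Terminal stock prices: S_uuu = 397.9, S_uud = 227.4, S_udd = 129.9, S_ddd = 74.24
Terminal payoffs (K − S): max(-218.9, 0) = 0, max(-48.36, 0) = 0, max(49.08, 0) = 49.08, max(104.8, 0) = 104.8
Node uu (S = 284.2): V_uu = 1/1.1·[0.5000·0.0000 + 0.5000·0.0000] = 0.0000
Node ud (S = 162.4): V_ud = 1/1.1·[0.5000·0.0000 + 0.5000·49.0800] = 22.3091
Node dd (S = 92.8): V_dd = 1/1.1·[0.5000·49.0800 + 0.5000·104.7600] = 69.9273
Node u (S = 203): V_u = 1/1.1·[0.5000·0.0000 + 0.5000·22.3091] = 10.1405
Node d (S = 116): V_d = 1/1.1·[0.5000·22.3091 + 0.5000·69.9273] = 41.9256
Node 0 (S = 145): V_0 = 1/1.1·[0.5000·10.1405 + 0.5000·41.9256] = 23.6664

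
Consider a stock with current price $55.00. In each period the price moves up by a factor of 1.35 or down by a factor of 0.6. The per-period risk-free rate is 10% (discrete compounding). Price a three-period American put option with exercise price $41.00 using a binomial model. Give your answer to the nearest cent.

$3.54

Risk-neutral probability p = (1 + 0.1 − 0.6)/(1.35 − 0.6) = 0.5000/0.7500 = 0.6667
Terminal stock prices: S_uuu = 135.3, S_uud = 60.14, S_udd = 26.73, S_ddd = 11.88
Terminal payoffs (K − S): max(-94.32, 0) = 0, max(-19.14, 0) = 0, max(14.27, 0) = 14.27, max(29.12, 0) = 29.12
Node uu (S = 100.2): continuation = 1/1.1·[0.6667·0.0000 + 0.3333·0.0000] = 0.0000; exercise value = 0.0000 ≤ continuation, so V_uu = 0.0000
Node ud (S = 44.55): continuation = 1/1.1·[0.6667·0.0000 + 0.3333·14.2700] = 4.3242; exercise value = 0.0000 ≤ continuation, so V_ud = 4.3242
Node dd (S = 19.8): continuation = 1/1.1·[0.6667·14.2700 + 0.3333·29.1200] = 17.4727; exercise value = 21.2000 > continuation, so V_dd = 21.2000 (exercise)
Node u (S = 74.25): continuation = 1/1.1·[0.6667·0.0000 + 0.3333·4.3242] = 1.3104; exercise value = 0.0000 ≤ continuation, so V_u = 1.3104
Node d (S = 33): continuation = 1/1.1·[0.6667·4.3242 + 0.3333·21.2000] = 9.0450; exercise value = 8.0000 ≤ continuation, so V_d = 9.0450
Node 0 (S = 55): continuation = 1/1.1·[0.6667·1.3104 + 0.3333·9.0450] = 3.5351; exercise value = 0.0000 ≤ continuation, so V_0 = 3.5351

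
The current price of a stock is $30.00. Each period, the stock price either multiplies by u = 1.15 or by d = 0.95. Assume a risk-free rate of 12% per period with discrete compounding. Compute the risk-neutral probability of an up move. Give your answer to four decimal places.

Risk-neutral probability p = (1 + 0.12 − 0.95)/(1.15 − 0.95) = 0.1700/0.2000 = 0.8500

p = 0.8500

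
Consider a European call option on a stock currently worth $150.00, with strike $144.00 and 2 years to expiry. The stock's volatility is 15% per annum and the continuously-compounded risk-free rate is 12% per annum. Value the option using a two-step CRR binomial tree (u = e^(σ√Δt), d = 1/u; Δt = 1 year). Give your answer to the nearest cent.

$37.06

CRR parameters: u = e^(σ√Δt) = e^(0.15·√1) = 1.1618, d = 1/u = 0.8607
Per-period rate: rΔt = 0.12·1 = 0.12, so R = e^0.12 = 1.1275
Risk-neutral probability p = (e^0.12 − 0.8607)/(1.1618 − 0.8607) = 0.2668/0.3011 = 0.8860
Terminal stock prices: S_uu = 202.5, S_ud = 150, S_dd = 111.1
Terminal payoffs (S − K): max(58.48, 0) = 58.48, max(6, 0) = 6, max(-32.88, 0) = 0
Node u (S = 174.3): V_u = e^(−0.12)·[0.8860·58.4788 + 0.1140·6.0000] = 46.5586
Node d (S = 129.1): V_d = e^(−0.12)·[0.8860·6.0000 + 0.1140·0.0000] = 4.7147
Node 0 (S = 150): V_0 = e^(−0.12)·[0.8860·46.5586 + 0.1140·4.7147] = 37.0619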